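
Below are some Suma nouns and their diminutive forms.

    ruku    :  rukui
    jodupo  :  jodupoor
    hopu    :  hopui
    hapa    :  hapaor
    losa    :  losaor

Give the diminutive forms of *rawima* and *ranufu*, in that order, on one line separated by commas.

rawimaor, ranufui

The suffix is conditioned by the last vowel: -i when the last vowel of the stem is a high vowel (*ruku*, *hopu*); -or when the last vowel of the stem is a non-high vowel (*jodupo*, *hapa*, *losa*).
Since the last vowel of *rawima* is /a/ (a non-high vowel), it takes -or, giving *rawimaor*.
Since the last vowel of *ranufu* is /u/ (a high vowel), it takes -i, giving *ranufui*.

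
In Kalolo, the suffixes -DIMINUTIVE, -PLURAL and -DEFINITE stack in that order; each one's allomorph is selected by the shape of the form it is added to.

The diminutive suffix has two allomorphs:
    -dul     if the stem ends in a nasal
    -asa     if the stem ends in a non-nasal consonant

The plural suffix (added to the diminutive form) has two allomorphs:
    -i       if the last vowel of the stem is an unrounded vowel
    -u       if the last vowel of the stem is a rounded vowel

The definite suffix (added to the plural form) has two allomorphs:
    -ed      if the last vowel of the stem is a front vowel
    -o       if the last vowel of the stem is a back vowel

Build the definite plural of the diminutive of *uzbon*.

uzbonduluo

*uzbon*: final consonant = /n/, a nasal → -dul → *uzbondul*.
Since the last vowel of the diminutive form *uzbondul* is /u/ (a rounded vowel), it takes -u, giving *uzbondulu*.
Since the last vowel of the plural form *uzbondulu* is /u/ (a back vowel), it takes -o, giving *uzbonduluo*.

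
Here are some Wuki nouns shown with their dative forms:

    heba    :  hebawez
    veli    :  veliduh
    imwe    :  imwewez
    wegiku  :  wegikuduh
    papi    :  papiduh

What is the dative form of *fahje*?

The alternation tracks the last vowel of the stem — -duh when the last vowel of the stem is a high vowel (*veli*, *wegiku*, *papi*); -wez when the last vowel of the stem is a non-high vowel (*heba*, *imwe*).
*fahje* — last vowel /e/ (a non-high vowel) → -wez → *fahjewez*.

fahjewez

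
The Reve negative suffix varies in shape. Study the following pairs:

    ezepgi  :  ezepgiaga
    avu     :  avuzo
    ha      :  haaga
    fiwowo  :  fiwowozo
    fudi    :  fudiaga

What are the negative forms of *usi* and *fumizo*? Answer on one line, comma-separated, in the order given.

usiaga, fumizozo

The alternation tracks the last vowel of the stem — -zo when the last vowel of the stem is a rounded vowel (*avu*, *fiwowo*); -aga when the last vowel of the stem is an unrounded vowel (*ezepgi*, *ha*, *fudi*).
*usi* — last vowel /i/ (an unrounded vowel) → -aga → *usiaga*.
*fumizo* — last vowel /o/ (a rounded vowel) → -zo → *fumizozo*.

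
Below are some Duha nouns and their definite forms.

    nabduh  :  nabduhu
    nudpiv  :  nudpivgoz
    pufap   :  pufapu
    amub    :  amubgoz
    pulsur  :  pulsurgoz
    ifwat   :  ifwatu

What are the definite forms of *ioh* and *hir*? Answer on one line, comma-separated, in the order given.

iohu, hirgoz

The pattern is voicing of the final consonant: -u when the stem ends in a voiceless consonant (*nabduh*, *pufap*, *ifwat*); -goz when the stem ends in a voiced consonant (*nudpiv*, *amub*, *pulsur*).
*ioh*: final consonant = /h/, voiceless → -u → *iohu*.
*hir* — final consonant /r/ (voiced) → -goz → *hirgoz*.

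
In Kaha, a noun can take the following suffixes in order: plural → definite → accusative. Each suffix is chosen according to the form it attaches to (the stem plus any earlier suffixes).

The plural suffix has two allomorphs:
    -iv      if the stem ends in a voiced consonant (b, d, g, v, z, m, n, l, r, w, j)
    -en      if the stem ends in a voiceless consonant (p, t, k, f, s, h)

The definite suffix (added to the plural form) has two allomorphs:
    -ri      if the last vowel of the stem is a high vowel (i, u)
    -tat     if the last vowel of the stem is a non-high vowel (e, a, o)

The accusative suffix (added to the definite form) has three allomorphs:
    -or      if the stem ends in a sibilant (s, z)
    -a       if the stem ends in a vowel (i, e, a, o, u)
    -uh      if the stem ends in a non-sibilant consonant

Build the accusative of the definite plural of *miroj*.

*miroj*: final consonant = /j/, voiced → -iv → *mirojiv*.
Since the last vowel of the plural form *mirojiv* is /i/ (a high vowel), it takes -ri, giving *mirojivri*.
The definite form *mirojivri* — final sound /i/ (a vowel) → -a → *mirojivria*.

mirojivria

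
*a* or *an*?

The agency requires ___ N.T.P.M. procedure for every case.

an

The indefinite article is chosen by the initial *sound* of the following word, not its spelling.
The initialism *N.T.P.M.* is read letter by letter; the first letter, N, is pronounced /ɛn/, which begins with a vowel sound.
So the article is *an*: The agency requires an N.T.P.M. procedure for every case.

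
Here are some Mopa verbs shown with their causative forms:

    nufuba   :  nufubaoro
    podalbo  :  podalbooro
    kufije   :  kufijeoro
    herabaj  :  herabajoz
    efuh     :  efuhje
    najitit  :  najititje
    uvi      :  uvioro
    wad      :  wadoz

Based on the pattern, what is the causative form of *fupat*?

Looking at the final sound of each stem: -je when the stem ends in a voiceless consonant (*efuh*, *najitit*); -oz when the stem ends in a voiced consonant (*herabaj*, *wad*); -oro when the stem ends in a vowel (*nufuba*, *podalbo*, *kufije*, *uvi*).
*fupat* — final sound /t/ (a voiceless consonant) → -je → *fupatje*.

fupatje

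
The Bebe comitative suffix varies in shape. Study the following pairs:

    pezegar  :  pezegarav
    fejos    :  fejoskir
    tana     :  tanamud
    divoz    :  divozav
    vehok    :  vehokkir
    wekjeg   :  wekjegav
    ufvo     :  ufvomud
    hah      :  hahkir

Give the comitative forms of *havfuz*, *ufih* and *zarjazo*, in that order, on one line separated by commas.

havfuzav, ufihkir, zarjazomud

The pattern is voicing of the final sound: -kir when the stem ends in a voiceless consonant (*fejos*, *vehok*, *hah*); -av when the stem ends in a voiced consonant (*pezegar*, *divoz*, *wekjeg*); -mud when the stem ends in a vowel (*tana*, *ufvo*).
*havfuz* — final sound /z/ (a voiced consonant) → -av → *havfuzav*.
*ufih*: final sound = /h/, a voiceless consonant → -kir → *ufihkir*.
*zarjazo*: final sound = /o/, a vowel → -mud → *zarjazomud*.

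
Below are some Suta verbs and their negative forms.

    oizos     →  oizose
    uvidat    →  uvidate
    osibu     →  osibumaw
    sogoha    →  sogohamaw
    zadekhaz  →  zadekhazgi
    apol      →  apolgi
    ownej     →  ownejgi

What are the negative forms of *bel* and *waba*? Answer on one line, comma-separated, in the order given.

The pattern is voicing of the final sound: -e when the stem ends in a voiceless consonant (*oizos*, *uvidat*); -gi when the stem ends in a voiced consonant (*zadekhaz*, *apol*, *ownej*); -maw when the stem ends in a vowel (*osibu*, *sogoha*).
*bel* — final sound /l/ (a voiced consonant) → -gi → *belgi*.
*waba* — final sound /a/ (a vowel) → -maw → *wabamaw*.

belgi, wabamaw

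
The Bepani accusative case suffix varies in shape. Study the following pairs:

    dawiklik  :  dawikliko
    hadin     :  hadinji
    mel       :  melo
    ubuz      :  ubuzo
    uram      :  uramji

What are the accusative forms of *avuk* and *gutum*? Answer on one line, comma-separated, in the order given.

avuko, gutumji

The alternation tracks the final consonant of the stem — -ji when the stem ends in a nasal (*hadin*, *uram*); -o when the stem ends in a non-nasal consonant (*dawiklik*, *mel*, *ubuz*).
Since the final consonant of *avuk* is /k/ (non-nasal), it takes -o, giving *avuko*.
*gutum* — final consonant /m/ (a nasal) → -ji → *gutumji*.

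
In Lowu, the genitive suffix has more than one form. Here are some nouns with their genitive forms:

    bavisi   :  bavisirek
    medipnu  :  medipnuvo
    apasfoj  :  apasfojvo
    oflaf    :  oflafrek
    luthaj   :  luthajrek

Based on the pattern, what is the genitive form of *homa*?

The pattern is rounding harmony: -vo when the last vowel of the stem is a rounded vowel (*medipnu*, *apasfoj*); -rek when the last vowel of the stem is an unrounded vowel (*bavisi*, *oflaf*, *luthaj*).
*homa*: last vowel = /a/, an unrounded vowel → -rek → *homarek*.

homarek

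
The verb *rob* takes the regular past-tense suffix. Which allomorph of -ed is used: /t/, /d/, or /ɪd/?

The stem *rob* ends in a voiced sound other than /d/.
The -ed suffix is realized as /ɪd/ after /t, d/; as /t/ after other voiceless consonants; and as /d/ after other voiced sounds.
So -ed on *rob* is pronounced /d/.

/d/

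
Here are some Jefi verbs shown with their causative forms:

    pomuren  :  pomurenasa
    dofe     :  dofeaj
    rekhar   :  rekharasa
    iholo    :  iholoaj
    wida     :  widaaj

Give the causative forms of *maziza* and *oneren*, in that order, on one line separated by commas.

Looking at the final sound of each stem: -asa when the stem ends in a consonant (*pomuren*, *rekhar*); -aj when the stem ends in a vowel (*dofe*, *iholo*, *wida*).
*maziza*: final sound = /a/, a vowel → -aj → *mazizaaj*.
The final sound of *oneren* is /n/, which is a consonant, so the suffix is -asa, giving *onerenasa*.

mazizaaj, onerenasa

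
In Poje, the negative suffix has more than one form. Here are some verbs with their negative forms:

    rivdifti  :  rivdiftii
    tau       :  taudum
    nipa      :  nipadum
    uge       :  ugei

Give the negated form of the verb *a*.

The suffix is conditioned by the last vowel: -i when the last vowel of the stem is a front vowel (*rivdifti*, *uge*); -dum when the last vowel of the stem is a back vowel (*tau*, *nipa*).
*a* — last vowel /a/ (a back vowel) → -dum → *adum*.

adum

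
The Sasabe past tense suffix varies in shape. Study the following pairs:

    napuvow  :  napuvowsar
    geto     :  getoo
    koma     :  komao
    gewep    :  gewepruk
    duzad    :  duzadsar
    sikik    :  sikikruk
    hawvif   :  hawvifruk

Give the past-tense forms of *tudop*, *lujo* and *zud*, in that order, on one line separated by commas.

tudopruk, lujoo, zudsar

Looking at the final sound of each stem: -ruk when the stem ends in a voiceless consonant (*gewep*, *sikik*, *hawvif*); -sar when the stem ends in a voiced consonant (*napuvow*, *duzad*); -o when the stem ends in a vowel (*geto*, *koma*).
*tudop*: final sound = /p/, a voiceless consonant → -ruk → *tudopruk*.
*lujo* — final sound /o/ (a vowel) → -o → *lujoo*.
The final sound of *zud* is /d/, which is a voiced consonant, so the suffix is -sar, giving *zudsar*.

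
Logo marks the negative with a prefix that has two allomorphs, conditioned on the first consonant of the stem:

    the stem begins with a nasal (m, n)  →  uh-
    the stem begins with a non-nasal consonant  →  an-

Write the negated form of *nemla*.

Since the first consonant of *nemla* is /n/ (a nasal), it takes uh-, giving *uhnemla*.

uhnemla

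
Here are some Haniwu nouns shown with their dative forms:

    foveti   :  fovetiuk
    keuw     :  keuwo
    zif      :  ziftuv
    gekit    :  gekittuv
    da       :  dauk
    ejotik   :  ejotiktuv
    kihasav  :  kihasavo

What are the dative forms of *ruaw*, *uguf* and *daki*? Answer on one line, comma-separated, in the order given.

ruawo, uguftuv, dakiuk

The pattern is voicing of the final sound: -tuv when the stem ends in a voiceless consonant (*zif*, *gekit*, *ejotik*); -o when the stem ends in a voiced consonant (*keuw*, *kihasav*); -uk when the stem ends in a vowel (*foveti*, *da*).
Since the final sound of *ruaw* is /w/ (a voiced consonant), it takes -o, giving *ruawo*.
*uguf* — final sound /f/ (a voiceless consonant) → -tuv → *uguftuv*.
Since the final sound of *daki* is /i/ (a vowel), it takes -uk, giving *dakiuk*.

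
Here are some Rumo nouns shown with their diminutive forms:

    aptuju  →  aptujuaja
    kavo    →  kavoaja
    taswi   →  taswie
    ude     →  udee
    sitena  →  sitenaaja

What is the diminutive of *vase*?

vasee

The alternation tracks the last vowel of the stem — -e when the last vowel of the stem is a front vowel (*taswi*, *ude*); -aja when the last vowel of the stem is a back vowel (*aptuju*, *kavo*, *sitena*).
*vase*: last vowel = /e/, a front vowel → -e → *vasee*.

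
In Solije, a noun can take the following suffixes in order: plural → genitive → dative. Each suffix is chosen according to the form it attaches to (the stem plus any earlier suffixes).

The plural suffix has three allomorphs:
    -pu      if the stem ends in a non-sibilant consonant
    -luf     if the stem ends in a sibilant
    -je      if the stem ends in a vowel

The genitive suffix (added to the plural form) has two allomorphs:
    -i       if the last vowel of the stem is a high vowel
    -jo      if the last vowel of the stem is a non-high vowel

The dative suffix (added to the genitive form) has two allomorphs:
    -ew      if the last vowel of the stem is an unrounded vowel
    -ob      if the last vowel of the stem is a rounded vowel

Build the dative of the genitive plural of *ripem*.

*ripem*: final sound = /m/, a non-sibilant consonant → -pu → *ripempu*.
The plural form *ripempu*: last vowel = /u/, a high vowel → -i → *ripempui*.
The genitive form *ripempui* — last vowel /i/ (an unrounded vowel) → -ew → *ripempuiew*.

ripempuiew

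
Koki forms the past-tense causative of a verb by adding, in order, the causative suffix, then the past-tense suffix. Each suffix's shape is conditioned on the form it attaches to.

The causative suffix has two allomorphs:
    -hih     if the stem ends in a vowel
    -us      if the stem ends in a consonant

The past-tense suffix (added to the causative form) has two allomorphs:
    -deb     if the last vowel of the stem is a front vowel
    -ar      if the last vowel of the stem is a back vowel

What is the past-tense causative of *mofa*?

*mofa* — final sound /a/ (a vowel) → -hih → *mofahih*.
The causative form *mofahih*: last vowel = /i/, a front vowel → -deb → *mofahihdeb*.

mofahihdeb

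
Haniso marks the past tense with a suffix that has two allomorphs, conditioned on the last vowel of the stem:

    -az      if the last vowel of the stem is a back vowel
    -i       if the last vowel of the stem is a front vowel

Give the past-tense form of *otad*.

*otad* — last vowel /a/ (a back vowel) → -az → *otadaz*.

otadaz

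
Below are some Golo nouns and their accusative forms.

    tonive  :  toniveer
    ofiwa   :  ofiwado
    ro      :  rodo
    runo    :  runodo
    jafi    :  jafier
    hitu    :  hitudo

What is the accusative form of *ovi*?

The suffix is conditioned by the last vowel: -er when the last vowel of the stem is a front vowel (*tonive*, *jafi*); -do when the last vowel of the stem is a back vowel (*ofiwa*, *ro*, *runo*, *hitu*).
Since the last vowel of *ovi* is /i/ (a front vowel), it takes -er, giving *ovier*.

ovier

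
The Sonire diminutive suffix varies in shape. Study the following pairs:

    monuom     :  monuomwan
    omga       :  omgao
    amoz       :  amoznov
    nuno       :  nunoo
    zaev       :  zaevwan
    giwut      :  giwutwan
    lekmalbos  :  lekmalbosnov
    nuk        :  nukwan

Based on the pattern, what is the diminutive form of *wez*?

weznov

The suffix is conditioned by the final sound: -nov when the stem ends in a sibilant (*amoz*, *lekmalbos*); -wan when the stem ends in a non-sibilant consonant (*monuom*, *zaev*, *giwut*, *nuk*); -o when the stem ends in a vowel (*omga*, *nuno*).
The final sound of *wez* is /z/, which is a sibilant, so the suffix is -nov, giving *weznov*.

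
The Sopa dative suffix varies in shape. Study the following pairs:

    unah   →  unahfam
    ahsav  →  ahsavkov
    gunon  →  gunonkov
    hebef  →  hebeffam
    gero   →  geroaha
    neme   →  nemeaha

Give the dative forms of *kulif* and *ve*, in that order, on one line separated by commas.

kuliffam, veaha

The pattern is voicing of the final sound: -fam when the stem ends in a voiceless consonant (*unah*, *hebef*); -kov when the stem ends in a voiced consonant (*ahsav*, *gunon*); -aha when the stem ends in a vowel (*gero*, *neme*).
*kulif* — final sound /f/ (a voiceless consonant) → -fam → *kuliffam*.
*ve* — final sound /e/ (a vowel) → -aha → *veaha*.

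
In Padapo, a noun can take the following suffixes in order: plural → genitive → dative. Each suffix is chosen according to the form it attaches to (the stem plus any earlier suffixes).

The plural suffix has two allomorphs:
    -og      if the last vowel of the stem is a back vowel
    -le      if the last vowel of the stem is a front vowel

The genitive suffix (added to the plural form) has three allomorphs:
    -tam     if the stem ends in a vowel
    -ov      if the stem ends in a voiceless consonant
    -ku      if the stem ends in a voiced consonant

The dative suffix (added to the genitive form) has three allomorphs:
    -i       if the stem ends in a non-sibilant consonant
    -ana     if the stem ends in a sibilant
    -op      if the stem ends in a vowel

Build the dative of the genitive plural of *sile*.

sileletami

*sile* — last vowel /e/ (a front vowel) → -le → *silele*.
The plural form *silele* — final sound /e/ (a vowel) → -tam → *sileletam*.
Since the final sound of the genitive form *sileletam* is /m/ (a non-sibilant consonant), it takes -i, giving *sileletami*.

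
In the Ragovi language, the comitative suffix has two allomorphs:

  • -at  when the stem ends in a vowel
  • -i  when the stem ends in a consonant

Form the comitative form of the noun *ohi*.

*ohi* — final sound /i/ (a vowel) → -at → *ohiat*.

ohiat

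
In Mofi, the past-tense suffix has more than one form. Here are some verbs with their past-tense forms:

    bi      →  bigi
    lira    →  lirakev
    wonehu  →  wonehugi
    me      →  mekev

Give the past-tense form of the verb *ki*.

Looking at the last vowel of each stem: -gi when the last vowel of the stem is a high vowel (*bi*, *wonehu*); -kev when the last vowel of the stem is a non-high vowel (*lira*, *me*).
The last vowel of *ki* is /i/, which is a high vowel, so the suffix is -gi, giving *kigi*.

kigi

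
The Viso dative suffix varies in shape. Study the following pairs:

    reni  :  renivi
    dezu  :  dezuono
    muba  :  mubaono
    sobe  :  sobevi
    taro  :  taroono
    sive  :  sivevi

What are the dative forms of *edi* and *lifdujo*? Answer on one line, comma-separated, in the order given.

The pattern is front/back vowel harmony: -vi when the last vowel of the stem is a front vowel (*reni*, *sobe*, *sive*); -ono when the last vowel of the stem is a back vowel (*dezu*, *muba*, *taro*).
*edi* — last vowel /i/ (a front vowel) → -vi → *edivi*.
*lifdujo* — last vowel /o/ (a back vowel) → -ono → *lifdujoono*.

edivi, lifdujoono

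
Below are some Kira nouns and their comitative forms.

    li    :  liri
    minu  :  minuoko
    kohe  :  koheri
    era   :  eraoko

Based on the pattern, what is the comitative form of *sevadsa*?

sevadsaoko

The pattern is front/back vowel harmony: -ri when the last vowel of the stem is a front vowel (*li*, *kohe*); -oko when the last vowel of the stem is a back vowel (*minu*, *era*).
*sevadsa*: last vowel = /a/, a back vowel → -oko → *sevadsaoko*.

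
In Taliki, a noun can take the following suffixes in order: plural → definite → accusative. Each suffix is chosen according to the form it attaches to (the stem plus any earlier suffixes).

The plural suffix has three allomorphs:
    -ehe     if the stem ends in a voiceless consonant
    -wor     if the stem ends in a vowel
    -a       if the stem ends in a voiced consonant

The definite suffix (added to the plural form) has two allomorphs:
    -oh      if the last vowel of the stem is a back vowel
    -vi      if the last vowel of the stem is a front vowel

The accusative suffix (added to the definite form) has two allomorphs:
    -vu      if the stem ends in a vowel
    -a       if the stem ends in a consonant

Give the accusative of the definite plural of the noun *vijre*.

vijreworoha

*vijre*: final sound = /e/, a vowel → -wor → *vijrewor*.
The plural form *vijrewor* — last vowel /o/ (a back vowel) → -oh → *vijreworoh*.
The final sound of the definite form *vijreworoh* is /h/, which is a consonant, so the accusative suffix is -a, giving *vijreworoha*.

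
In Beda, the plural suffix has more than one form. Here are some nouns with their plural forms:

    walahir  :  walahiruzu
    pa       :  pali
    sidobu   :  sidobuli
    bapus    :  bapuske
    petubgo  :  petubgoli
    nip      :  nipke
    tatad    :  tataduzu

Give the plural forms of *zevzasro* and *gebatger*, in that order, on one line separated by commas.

The alternation tracks the final sound of the stem — -ke when the stem ends in a voiceless consonant (*bapus*, *nip*); -uzu when the stem ends in a voiced consonant (*walahir*, *tatad*); -li when the stem ends in a vowel (*pa*, *sidobu*, *petubgo*).
*zevzasro*: final sound = /o/, a vowel → -li → *zevzasroli*.
*gebatger*: final sound = /r/, a voiced consonant → -uzu → *gebatgeruzu*.

zevzasroli, gebatgeruzu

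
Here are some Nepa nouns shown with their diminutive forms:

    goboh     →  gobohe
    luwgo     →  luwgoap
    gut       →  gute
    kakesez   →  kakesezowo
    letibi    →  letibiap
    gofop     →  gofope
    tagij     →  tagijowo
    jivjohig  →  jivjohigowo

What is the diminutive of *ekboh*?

ekbohe

Looking at the final sound of each stem: -e when the stem ends in a voiceless consonant (*goboh*, *gut*, *gofop*); -owo when the stem ends in a voiced consonant (*kakesez*, *tagij*, *jivjohig*); -ap when the stem ends in a vowel (*luwgo*, *letibi*).
*ekboh*: final sound = /h/, a voiceless consonant → -e → *ekbohe*.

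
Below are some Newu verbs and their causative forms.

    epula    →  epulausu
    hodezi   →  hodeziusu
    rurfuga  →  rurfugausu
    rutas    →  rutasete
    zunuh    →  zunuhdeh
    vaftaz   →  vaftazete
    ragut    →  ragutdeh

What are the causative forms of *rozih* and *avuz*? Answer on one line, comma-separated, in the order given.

rozihdeh, avuzete

The alternation tracks the final sound of the stem — -ete when the stem ends in a sibilant (*rutas*, *vaftaz*); -deh when the stem ends in a non-sibilant consonant (*zunuh*, *ragut*); -usu when the stem ends in a vowel (*epula*, *hodezi*, *rurfuga*).
Since the final sound of *rozih* is /h/ (a non-sibilant consonant), it takes -deh, giving *rozihdeh*.
Since the final sound of *avuz* is /z/ (a sibilant), it takes -ete, giving *avuzete*.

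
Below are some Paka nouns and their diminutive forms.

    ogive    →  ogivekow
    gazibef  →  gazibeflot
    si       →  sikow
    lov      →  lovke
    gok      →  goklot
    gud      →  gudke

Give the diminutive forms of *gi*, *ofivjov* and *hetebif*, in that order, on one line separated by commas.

gikow, ofivjovke, hetebiflot

The pattern is voicing of the final sound: -lot when the stem ends in a voiceless consonant (*gazibef*, *gok*); -ke when the stem ends in a voiced consonant (*lov*, *gud*); -kow when the stem ends in a vowel (*ogive*, *si*).
Since the final sound of *gi* is /i/ (a vowel), it takes -kow, giving *gikow*.
Since the final sound of *ofivjov* is /v/ (a voiced consonant), it takes -ke, giving *ofivjovke*.
*hetebif* — final sound /f/ (a voiceless consonant) → -lot → *hetebiflot*.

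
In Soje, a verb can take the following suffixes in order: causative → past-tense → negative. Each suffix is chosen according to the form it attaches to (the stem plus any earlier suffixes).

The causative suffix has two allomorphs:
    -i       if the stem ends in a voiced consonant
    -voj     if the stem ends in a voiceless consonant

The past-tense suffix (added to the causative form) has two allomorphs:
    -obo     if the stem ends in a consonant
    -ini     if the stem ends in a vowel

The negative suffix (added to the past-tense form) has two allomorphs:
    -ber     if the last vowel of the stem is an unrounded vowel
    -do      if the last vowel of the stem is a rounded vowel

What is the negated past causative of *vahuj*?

*vahuj*: final consonant = /j/, voiced → -i → *vahuji*.
Since the final sound of the causative form *vahuji* is /i/ (a vowel), it takes -ini, giving *vahujiini*.
The past-tense form *vahujiini* — last vowel /i/ (an unrounded vowel) → -ber → *vahujiiniber*.

vahujiiniber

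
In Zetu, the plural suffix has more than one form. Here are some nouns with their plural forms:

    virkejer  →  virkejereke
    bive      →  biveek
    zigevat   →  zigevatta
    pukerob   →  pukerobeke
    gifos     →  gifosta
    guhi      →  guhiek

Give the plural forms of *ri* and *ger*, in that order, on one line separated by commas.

riek, gereke

The alternation tracks the final sound of the stem — -ta when the stem ends in a voiceless consonant (*zigevat*, *gifos*); -eke when the stem ends in a voiced consonant (*virkejer*, *pukerob*); -ek when the stem ends in a vowel (*bive*, *guhi*).
*ri*: final sound = /i/, a vowel → -ek → *riek*.
*ger* — final sound /r/ (a voiced consonant) → -eke → *gereke*.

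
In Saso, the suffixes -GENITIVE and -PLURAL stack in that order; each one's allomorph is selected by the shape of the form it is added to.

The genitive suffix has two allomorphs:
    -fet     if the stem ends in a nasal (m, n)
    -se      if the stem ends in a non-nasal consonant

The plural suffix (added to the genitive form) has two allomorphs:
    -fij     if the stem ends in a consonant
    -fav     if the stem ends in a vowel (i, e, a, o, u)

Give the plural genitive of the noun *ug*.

The final consonant of *ug* is /g/, which is non-nasal, so the genitive suffix is -se, giving *ugse*.
The genitive form *ugse* — final sound /e/ (a vowel) → -fav → *ugsefav*.

ugsefav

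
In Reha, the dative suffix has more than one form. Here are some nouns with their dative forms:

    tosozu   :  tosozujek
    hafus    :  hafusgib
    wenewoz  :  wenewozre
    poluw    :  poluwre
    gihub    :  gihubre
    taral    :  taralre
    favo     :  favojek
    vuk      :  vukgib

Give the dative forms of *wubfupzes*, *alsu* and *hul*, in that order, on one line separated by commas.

wubfupzesgib, alsujek, hulre

The pattern is voicing of the final sound: -gib when the stem ends in a voiceless consonant (*hafus*, *vuk*); -re when the stem ends in a voiced consonant (*wenewoz*, *poluw*, *gihub*, *taral*); -jek when the stem ends in a vowel (*tosozu*, *favo*).
The final sound of *wubfupzes* is /s/, which is a voiceless consonant, so the suffix is -gib, giving *wubfupzesgib*.
*alsu*: final sound = /u/, a vowel → -jek → *alsujek*.
The final sound of *hul* is /l/, which is a voiced consonant, so the suffix is -re, giving *hulre*.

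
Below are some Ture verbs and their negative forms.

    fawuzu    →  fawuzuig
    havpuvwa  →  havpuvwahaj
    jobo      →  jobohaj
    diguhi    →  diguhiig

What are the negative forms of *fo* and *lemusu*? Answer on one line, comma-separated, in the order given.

fohaj, lemusuig

The alternation tracks the last vowel of the stem — -ig when the last vowel of the stem is a high vowel (*fawuzu*, *diguhi*); -haj when the last vowel of the stem is a non-high vowel (*havpuvwa*, *jobo*).
Since the last vowel of *fo* is /o/ (a non-high vowel), it takes -haj, giving *fohaj*.
*lemusu*: last vowel = /u/, a high vowel → -ig → *lemusuig*.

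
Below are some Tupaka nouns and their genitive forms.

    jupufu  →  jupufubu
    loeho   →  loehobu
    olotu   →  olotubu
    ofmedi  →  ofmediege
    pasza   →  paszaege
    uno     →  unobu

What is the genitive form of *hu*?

The alternation tracks the last vowel of the stem — -bu when the last vowel of the stem is a rounded vowel (*jupufu*, *loeho*, *olotu*, *uno*); -ege when the last vowel of the stem is an unrounded vowel (*ofmedi*, *pasza*).
*hu*: last vowel = /u/, a rounded vowel → -bu → *hubu*.

hubu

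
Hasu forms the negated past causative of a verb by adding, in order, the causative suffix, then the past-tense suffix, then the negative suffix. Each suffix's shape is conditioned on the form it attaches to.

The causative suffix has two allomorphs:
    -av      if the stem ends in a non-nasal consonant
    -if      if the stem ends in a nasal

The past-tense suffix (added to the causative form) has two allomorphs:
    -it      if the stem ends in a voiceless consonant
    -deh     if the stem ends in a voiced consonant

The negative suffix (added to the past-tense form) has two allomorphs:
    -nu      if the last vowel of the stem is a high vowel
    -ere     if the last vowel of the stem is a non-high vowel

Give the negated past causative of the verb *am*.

amifitnu

The final consonant of *am* is /m/, which is a nasal, so the causative suffix is -if, giving *amif*.
The causative form *amif* — final consonant /f/ (voiceless) → -it → *amifit*.
The past-tense form *amifit*: last vowel = /i/, a high vowel → -nu → *amifitnu*.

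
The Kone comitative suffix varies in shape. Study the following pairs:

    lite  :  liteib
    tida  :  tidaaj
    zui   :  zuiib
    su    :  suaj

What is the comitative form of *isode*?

isodeib

The pattern is front/back vowel harmony: -ib when the last vowel of the stem is a front vowel (*lite*, *zui*); -aj when the last vowel of the stem is a back vowel (*tida*, *su*).
*isode* — last vowel /e/ (a front vowel) → -ib → *isodeib*.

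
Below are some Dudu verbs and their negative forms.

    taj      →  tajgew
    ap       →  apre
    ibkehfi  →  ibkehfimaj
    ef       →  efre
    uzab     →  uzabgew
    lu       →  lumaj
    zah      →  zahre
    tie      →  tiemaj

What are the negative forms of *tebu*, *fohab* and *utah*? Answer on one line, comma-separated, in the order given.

tebumaj, fohabgew, utahre

Looking at the final sound of each stem: -re when the stem ends in a voiceless consonant (*ap*, *ef*, *zah*); -gew when the stem ends in a voiced consonant (*taj*, *uzab*); -maj when the stem ends in a vowel (*ibkehfi*, *lu*, *tie*).
*tebu*: final sound = /u/, a vowel → -maj → *tebumaj*.
Since the final sound of *fohab* is /b/ (a voiced consonant), it takes -gew, giving *fohabgew*.
The final sound of *utah* is /h/, which is a voiceless consonant, so the suffix is -re, giving *utahre*.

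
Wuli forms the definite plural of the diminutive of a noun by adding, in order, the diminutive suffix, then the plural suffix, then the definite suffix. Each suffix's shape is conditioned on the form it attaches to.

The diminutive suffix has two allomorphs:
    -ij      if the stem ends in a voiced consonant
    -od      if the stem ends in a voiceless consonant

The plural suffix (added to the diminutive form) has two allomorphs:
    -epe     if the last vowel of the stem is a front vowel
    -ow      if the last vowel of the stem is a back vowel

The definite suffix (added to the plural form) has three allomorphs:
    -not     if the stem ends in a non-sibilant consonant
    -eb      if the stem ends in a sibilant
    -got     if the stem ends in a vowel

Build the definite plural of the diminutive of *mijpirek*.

mijpirekodownot

*mijpirek*: final consonant = /k/, voiceless → -od → *mijpirekod*.
The diminutive form *mijpirekod*: last vowel = /o/, a back vowel → -ow → *mijpirekodow*.
The plural form *mijpirekodow*: final sound = /w/, a non-sibilant consonant → -not → *mijpirekodownot*.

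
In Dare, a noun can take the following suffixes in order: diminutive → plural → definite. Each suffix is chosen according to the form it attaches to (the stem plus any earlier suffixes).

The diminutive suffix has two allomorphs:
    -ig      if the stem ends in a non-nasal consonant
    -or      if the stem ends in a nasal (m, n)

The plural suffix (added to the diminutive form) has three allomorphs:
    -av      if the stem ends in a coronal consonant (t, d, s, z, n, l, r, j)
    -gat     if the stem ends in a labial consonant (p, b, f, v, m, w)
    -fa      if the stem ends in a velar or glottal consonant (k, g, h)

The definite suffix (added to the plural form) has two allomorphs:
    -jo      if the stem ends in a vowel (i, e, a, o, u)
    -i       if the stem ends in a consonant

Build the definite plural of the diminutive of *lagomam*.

*lagomam*: final consonant = /m/, a nasal → -or → *lagomamor*.
The diminutive form *lagomamor*: final consonant = /r/, coronal → -av → *lagomamorav*.
The plural form *lagomamorav*: final sound = /v/, a consonant → -i → *lagomamoravi*.

lagomamoravi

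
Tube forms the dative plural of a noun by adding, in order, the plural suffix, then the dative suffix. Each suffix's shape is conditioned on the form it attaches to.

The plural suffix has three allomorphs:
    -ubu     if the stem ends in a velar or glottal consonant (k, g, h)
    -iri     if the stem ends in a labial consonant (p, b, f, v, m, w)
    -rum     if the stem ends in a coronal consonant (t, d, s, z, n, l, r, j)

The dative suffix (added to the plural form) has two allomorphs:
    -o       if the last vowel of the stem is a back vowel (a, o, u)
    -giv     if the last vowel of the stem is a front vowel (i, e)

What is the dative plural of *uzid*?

The final consonant of *uzid* is /d/, which is coronal, so the plural suffix is -rum, giving *uzidrum*.
The plural form *uzidrum* — last vowel /u/ (a back vowel) → -o → *uzidrumo*.

uzidrumo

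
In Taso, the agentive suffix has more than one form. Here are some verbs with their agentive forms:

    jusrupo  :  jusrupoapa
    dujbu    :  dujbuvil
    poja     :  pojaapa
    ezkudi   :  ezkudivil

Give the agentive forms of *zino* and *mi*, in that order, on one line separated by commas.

The pattern is height harmony: -vil when the last vowel of the stem is a high vowel (*dujbu*, *ezkudi*); -apa when the last vowel of the stem is a non-high vowel (*jusrupo*, *poja*).
*zino*: last vowel = /o/, a non-high vowel → -apa → *zinoapa*.
*mi* — last vowel /i/ (a high vowel) → -vil → *mivil*.

zinoapa, mivil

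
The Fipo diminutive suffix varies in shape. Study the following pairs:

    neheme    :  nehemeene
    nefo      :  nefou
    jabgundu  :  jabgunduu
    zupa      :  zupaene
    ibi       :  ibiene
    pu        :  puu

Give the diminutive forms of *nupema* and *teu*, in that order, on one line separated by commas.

nupemaene, teuu

The pattern is rounding harmony: -u when the last vowel of the stem is a rounded vowel (*nefo*, *jabgundu*, *pu*); -ene when the last vowel of the stem is an unrounded vowel (*neheme*, *zupa*, *ibi*).
Since the last vowel of *nupema* is /a/ (an unrounded vowel), it takes -ene, giving *nupemaene*.
The last vowel of *teu* is /u/, which is a rounded vowel, so the suffix is -u, giving *teuu*.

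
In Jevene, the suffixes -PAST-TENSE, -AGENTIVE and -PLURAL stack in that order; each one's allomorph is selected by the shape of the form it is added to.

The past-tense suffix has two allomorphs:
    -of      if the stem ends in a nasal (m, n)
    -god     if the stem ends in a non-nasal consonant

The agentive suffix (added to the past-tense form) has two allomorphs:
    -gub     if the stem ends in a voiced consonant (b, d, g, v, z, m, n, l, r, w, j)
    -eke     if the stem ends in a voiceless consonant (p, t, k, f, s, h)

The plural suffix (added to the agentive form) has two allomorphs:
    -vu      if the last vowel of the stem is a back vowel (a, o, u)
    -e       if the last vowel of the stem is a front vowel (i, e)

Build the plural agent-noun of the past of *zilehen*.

zilehenofekee

*zilehen*: final consonant = /n/, a nasal → -of → *zilehenof*.
The final consonant of the past-tense form *zilehenof* is /f/, which is voiceless, so the agentive suffix is -eke, giving *zilehenofeke*.
The agentive form *zilehenofeke* — last vowel /e/ (a front vowel) → -e → *zilehenofekee*.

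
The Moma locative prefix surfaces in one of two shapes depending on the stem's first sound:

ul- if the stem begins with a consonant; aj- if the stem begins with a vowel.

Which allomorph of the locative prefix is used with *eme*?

*eme*: first sound = /e/, a vowel → aj-.

aj-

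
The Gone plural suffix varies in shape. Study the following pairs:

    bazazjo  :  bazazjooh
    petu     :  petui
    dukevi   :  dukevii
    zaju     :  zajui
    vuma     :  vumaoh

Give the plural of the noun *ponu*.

The alternation tracks the last vowel of the stem — -i when the last vowel of the stem is a high vowel (*petu*, *dukevi*, *zaju*); -oh when the last vowel of the stem is a non-high vowel (*bazazjo*, *vuma*).
Since the last vowel of *ponu* is /u/ (a high vowel), it takes -i, giving *ponui*.

ponui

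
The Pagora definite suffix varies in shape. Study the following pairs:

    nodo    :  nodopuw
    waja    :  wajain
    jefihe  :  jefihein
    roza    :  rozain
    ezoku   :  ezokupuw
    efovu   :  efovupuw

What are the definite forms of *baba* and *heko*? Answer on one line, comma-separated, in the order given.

babain, hekopuw

The suffix is conditioned by the last vowel: -puw when the last vowel of the stem is a rounded vowel (*nodo*, *ezoku*, *efovu*); -in when the last vowel of the stem is an unrounded vowel (*waja*, *jefihe*, *roza*).
Since the last vowel of *baba* is /a/ (an unrounded vowel), it takes -in, giving *babain*.
*heko*: last vowel = /o/, a rounded vowel → -puw → *hekopuw*.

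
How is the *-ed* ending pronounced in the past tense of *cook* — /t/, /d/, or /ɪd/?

/t/

The stem *cook* ends in a voiceless consonant other than /t/.
The -ed suffix is realized as /ɪd/ after /t, d/; as /t/ after other voiceless consonants; and as /d/ after other voiced sounds.
So -ed on *cook* is pronounced /t/.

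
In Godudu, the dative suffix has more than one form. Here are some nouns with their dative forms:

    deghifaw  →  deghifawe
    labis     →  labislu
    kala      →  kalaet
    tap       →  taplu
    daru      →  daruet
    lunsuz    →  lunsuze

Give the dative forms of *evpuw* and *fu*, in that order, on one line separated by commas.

The suffix is conditioned by the final sound: -lu when the stem ends in a voiceless consonant (*labis*, *tap*); -e when the stem ends in a voiced consonant (*deghifaw*, *lunsuz*); -et when the stem ends in a vowel (*kala*, *daru*).
Since the final sound of *evpuw* is /w/ (a voiced consonant), it takes -e, giving *evpuwe*.
The final sound of *fu* is /u/, which is a vowel, so the suffix is -et, giving *fuet*.

evpuwe, fuet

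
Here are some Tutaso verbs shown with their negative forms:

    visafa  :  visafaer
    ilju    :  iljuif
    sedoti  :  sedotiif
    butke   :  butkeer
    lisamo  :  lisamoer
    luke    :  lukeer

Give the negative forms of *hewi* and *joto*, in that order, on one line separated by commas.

The pattern is height harmony: -if when the last vowel of the stem is a high vowel (*ilju*, *sedoti*); -er when the last vowel of the stem is a non-high vowel (*visafa*, *butke*, *lisamo*, *luke*).
Since the last vowel of *hewi* is /i/ (a high vowel), it takes -if, giving *hewiif*.
Since the last vowel of *joto* is /o/ (a non-high vowel), it takes -er, giving *jotoer*.

hewiif, jotoer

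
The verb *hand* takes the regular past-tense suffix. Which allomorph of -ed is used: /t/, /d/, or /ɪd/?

The stem *hand* ends in /t/ or /d/.
The -ed suffix is realized as /ɪd/ after /t, d/; as /t/ after other voiceless consonants; and as /d/ after other voiced sounds.
So -ed on *hand* is pronounced /ɪd/.

/ɪd/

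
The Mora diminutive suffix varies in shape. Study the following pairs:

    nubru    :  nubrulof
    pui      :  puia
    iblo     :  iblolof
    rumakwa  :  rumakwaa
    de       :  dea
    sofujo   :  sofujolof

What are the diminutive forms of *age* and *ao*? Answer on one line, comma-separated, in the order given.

The alternation tracks the last vowel of the stem — -lof when the last vowel of the stem is a rounded vowel (*nubru*, *iblo*, *sofujo*); -a when the last vowel of the stem is an unrounded vowel (*pui*, *rumakwa*, *de*).
*age*: last vowel = /e/, an unrounded vowel → -a → *agea*.
*ao* — last vowel /o/ (a rounded vowel) → -lof → *aolof*.

agea, aolof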